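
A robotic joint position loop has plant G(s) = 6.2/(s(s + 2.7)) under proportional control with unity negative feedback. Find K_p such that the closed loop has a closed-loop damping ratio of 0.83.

K_p = 0.427

Closed-loop characteristic equation: s² + 2.7s + K_p·6.2 = 0.
So ω_n = √(6.2K_p) and 2ζω_n = 2.7, giving ζ = 2.7/(2√(6.2K_p)).
Setting ζ = 0.83: √(6.2K_p) = 2.7/(2·0.83) = 1.627, so K_p = 2.646/6.2 = 0.427.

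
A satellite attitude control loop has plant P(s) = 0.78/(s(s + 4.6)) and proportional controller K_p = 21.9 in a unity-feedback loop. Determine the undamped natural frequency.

The closed-loop denominator is s(s+4.6) + 21.9·0.78 = s² + 4.6s + 17.08.
So ω_n² = 17.08 ⇒ ω_n = 4.133 rad/s, and ζ = 4.6/(2ω_n) = 0.556.

ω_n = 4.13 rad/s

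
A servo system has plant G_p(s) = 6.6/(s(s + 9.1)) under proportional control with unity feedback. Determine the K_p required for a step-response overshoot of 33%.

K_p = 28.3

From %OS = 100·exp(−πζ/√(1−ζ²)) = 33%, ζ = −ln(0.33)/√(π²+ln²(0.33)) = 0.3328.
Characteristic equation s² + 9.1s + 6.6K_p = 0 gives ζ = 9.1/(2√(6.6K_p)).
Setting ζ = 0.3328: √(6.6K_p) = 9.1/(2·0.3328) = 13.67, so K_p = 186.9/6.6 = 28.3.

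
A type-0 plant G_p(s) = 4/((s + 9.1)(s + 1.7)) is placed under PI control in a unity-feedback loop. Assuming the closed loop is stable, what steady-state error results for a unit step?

0

The PI controller's integrator makes the forward path type 1, so e_ss to a step is zero.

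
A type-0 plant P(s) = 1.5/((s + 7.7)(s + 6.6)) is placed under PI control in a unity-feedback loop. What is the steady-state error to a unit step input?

0

The PI controller's integrator makes the forward path type 1, so e_ss to a step is zero.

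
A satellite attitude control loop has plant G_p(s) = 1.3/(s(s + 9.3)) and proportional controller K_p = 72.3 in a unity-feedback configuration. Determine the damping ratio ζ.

1 + K_p·G_p(s) = 0 gives s² + 9.3s + 93.99 = 0.
So ω_n² = 93.99 ⇒ ω_n = 9.695 rad/s, and ζ = 9.3/(2ω_n) = 0.48.

ζ = 0.48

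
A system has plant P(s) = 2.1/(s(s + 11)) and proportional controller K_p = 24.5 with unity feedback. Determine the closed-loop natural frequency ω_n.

With unity feedback the closed-loop characteristic equation is s² + 11s + 24.5·2.1 = s² + 11s + 51.45 = 0.
So ω_n² = 51.45 ⇒ ω_n = 7.173 rad/s, and ζ = 11/(2ω_n) = 0.767.

ω_n = 7.17 rad/s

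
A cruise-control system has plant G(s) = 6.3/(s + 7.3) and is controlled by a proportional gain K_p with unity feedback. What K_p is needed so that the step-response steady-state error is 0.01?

Steady-state error for a unit step on this type-0 loop is 1/(1 + K_p·G(0)).
G(0) = 0.863. Require 1/(1 + K_p·0.863) = 0.01, so 1 + 0.863·K_p = 100.
K_p = (100 − 1)/0.863 = 115.

K_p = 115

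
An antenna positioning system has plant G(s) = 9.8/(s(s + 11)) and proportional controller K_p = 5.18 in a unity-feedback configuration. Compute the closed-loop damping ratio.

ζ = 0.772

With unity feedback the closed-loop characteristic equation is s² + 11s + 5.18·9.8 = s² + 11s + 50.76 = 0.
So ω_n² = 50.76 ⇒ ω_n = 7.125 rad/s, and ζ = 11/(2ω_n) = 0.772.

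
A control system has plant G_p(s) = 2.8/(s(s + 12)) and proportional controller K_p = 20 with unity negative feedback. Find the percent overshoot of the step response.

1.48%

From 1 + K_pG_p(s) = 0: s² + 12s + 56 = 0 ⇒ ω_n = 7.483, ζ = 0.8018.
%OS = 100·exp(−πζ/√(1−ζ²)) = 100·exp(−π·0.8018/√0.3571) = 1.48%.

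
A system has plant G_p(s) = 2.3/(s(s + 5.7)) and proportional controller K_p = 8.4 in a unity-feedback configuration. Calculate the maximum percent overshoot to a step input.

The closed-loop denominator s² + 5.7s + 19.32 gives ω_n = √19.32 = 4.395 and ζ = 5.7/(2ω_n) = 0.6484.
%OS = 100·exp(−πζ/√(1−ζ²)) = 100·exp(−π·0.6484/√0.5796) = 6.89%.

6.89%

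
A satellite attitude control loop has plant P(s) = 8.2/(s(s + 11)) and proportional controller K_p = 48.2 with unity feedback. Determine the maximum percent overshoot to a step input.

From 1 + K_pP(s) = 0: s² + 11s + 395.2 = 0 ⇒ ω_n = 19.88, ζ = 0.2767.
%OS = 100·exp(−πζ/√(1−ζ²)) = 100·exp(−π·0.2767/√0.9235) = 40.5%.

40.5%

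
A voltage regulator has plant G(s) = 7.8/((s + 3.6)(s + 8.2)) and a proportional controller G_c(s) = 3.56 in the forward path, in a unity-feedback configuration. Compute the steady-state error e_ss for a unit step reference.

The loop is type 0. Static position error constant K_pos = G_c(0)·G(0) = 3.56·0.2642 = 0.9407.
Steady-state error to a unit step: e_ss = 1/(1+K_pos) = 1/1.941 = 0.515.

0.515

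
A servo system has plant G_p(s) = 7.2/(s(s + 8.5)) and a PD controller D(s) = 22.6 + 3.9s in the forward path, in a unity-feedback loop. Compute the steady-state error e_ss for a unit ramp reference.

The loop has one pole at the origin (type 1). Velocity error constant K_v = lim_{s→0} s·D(s)G_p(s) = 22.6·7.2/8.5 = 19.14.
Steady-state error to a unit ramp: e_ss = 1/K_v = 0.0522.

0.0522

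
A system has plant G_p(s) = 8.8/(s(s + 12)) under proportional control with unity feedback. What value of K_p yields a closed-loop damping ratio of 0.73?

K_p = 7.68

Closed-loop characteristic equation: s² + 12s + K_p·8.8 = 0.
So ω_n = √(8.8K_p) and 2ζω_n = 12, giving ζ = 12/(2√(8.8K_p)).
Setting ζ = 0.73: √(8.8K_p) = 12/(2·0.73) = 8.219, so K_p = 67.55/8.8 = 7.68.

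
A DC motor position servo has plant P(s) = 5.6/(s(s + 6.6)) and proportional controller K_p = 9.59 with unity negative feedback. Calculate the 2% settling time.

From 1 + K_pP(s) = 0: s² + 6.6s + 53.7 = 0 ⇒ ω_n = 7.328, ζ = 0.4503.
2% settling time T_s ≈ 4/(ζω_n) = 4/3.3 = 1.21 s.

T_s ≈ 1.21 s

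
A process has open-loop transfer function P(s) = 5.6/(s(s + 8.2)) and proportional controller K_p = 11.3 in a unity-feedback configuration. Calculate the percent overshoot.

The closed-loop denominator s² + 8.2s + 63.28 gives ω_n = √63.28 = 7.955 and ζ = 8.2/(2ω_n) = 0.5154.
%OS = 100·exp(−πζ/√(1−ζ²)) = 100·exp(−π·0.5154/√0.7344) = 15.1%.

15.1%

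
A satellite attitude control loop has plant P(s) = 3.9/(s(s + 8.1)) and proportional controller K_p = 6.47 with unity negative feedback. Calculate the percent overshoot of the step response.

The closed-loop denominator s² + 8.1s + 25.23 gives ω_n = √25.23 = 5.023 and ζ = 8.1/(2ω_n) = 0.8063.
%OS = 100·exp(−πζ/√(1−ζ²)) = 100·exp(−π·0.8063/√0.35) = 1.38%.

1.38%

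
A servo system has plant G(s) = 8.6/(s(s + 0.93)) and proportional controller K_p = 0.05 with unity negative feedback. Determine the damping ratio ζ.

ζ = 0.709

With unity feedback the closed-loop characteristic equation is s² + 0.93s + 0.05·8.6 = s² + 0.93s + 0.43 = 0.
Matching s² + 2ζω_n s + ω_n²: ω_n = √0.43 = 0.6557 rad/s and 2ζω_n = 0.93, so ζ = 0.93/(2·0.6557) = 0.709.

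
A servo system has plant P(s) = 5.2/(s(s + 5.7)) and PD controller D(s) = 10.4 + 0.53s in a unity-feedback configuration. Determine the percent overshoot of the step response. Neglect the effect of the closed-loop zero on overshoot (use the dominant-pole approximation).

Forward path: (10.4 + 0.53s)·5.2/(s(s+5.7)). The closed-loop characteristic equation is s² + (5.7 + 5.2·0.53)s + 5.2·10.4 = 0.
That is s² + 8.456s + 54.08 = 0, so ω_n = 7.354 rad/s and ζ = 8.456/(2·7.354) = 0.5749.
%OS = 100·exp(−πζ/√(1−ζ²)) = 11%.

11%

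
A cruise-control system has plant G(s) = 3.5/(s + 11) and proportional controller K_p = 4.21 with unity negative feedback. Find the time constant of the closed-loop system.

τ = 0.0389 s

Closed-loop transfer function: T(s) = K_p·G(s)/(1 + K_p·G(s)) = 14.73/(s + 11 + 14.73) = 14.73/(s + 25.73).
Time constant τ = 1/25.73 = 0.0389 s.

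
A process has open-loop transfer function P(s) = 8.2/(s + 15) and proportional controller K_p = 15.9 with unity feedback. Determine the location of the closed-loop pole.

Closed-loop transfer function: T(s) = K_p·P(s)/(1 + K_p·P(s)) = 130.4/(s + 15 + 130.4) = 130.4/(s + 145.4).
The closed-loop pole is at s = −145.4.

s = -145.4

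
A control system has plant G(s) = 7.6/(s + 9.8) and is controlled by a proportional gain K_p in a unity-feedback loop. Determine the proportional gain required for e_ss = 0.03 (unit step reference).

For a type-0 loop with proportional control, e_ss = 1/(1 + K_p·G(0)).
G(0) = 0.7755. Require 1/(1 + K_p·0.7755) = 0.03, so 1 + 0.7755·K_p = 33.33.
K_p = (33.33 − 1)/0.7755 = 41.7.

K_p = 41.7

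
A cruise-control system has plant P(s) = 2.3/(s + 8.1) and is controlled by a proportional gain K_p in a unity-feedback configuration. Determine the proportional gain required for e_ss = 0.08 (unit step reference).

For a type-0 loop with proportional control, e_ss = 1/(1 + K_p·P(0)).
P(0) = 0.284. Require 1/(1 + K_p·0.284) = 0.08, so 1 + 0.284·K_p = 12.5.
K_p = (12.5 − 1)/0.284 = 40.5.

K_p = 40.5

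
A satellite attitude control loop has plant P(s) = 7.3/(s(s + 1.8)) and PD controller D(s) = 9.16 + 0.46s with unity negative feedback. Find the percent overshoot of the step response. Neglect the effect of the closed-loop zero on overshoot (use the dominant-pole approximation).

Forward path: (9.16 + 0.46s)·7.3/(s(s+1.8)). The closed-loop characteristic equation is s² + (1.8 + 7.3·0.46)s + 7.3·9.16 = 0.
That is s² + 5.158s + 66.87 = 0, so ω_n = 8.177 rad/s and ζ = 5.158/(2·8.177) = 0.3154.
%OS = 100·exp(−πζ/√(1−ζ²)) = 35.2%.

35.2%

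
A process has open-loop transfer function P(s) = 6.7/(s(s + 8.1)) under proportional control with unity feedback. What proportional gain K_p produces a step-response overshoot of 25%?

From %OS = 100·exp(−πζ/√(1−ζ²)) = 25%, ζ = −ln(0.25)/√(π²+ln²(0.25)) = 0.4037.
Characteristic equation s² + 8.1s + 6.7K_p = 0 gives ζ = 8.1/(2√(6.7K_p)).
Setting ζ = 0.4037: √(6.7K_p) = 8.1/(2·0.4037) = 10.03, so K_p = 100.6/6.7 = 15.

K_p = 15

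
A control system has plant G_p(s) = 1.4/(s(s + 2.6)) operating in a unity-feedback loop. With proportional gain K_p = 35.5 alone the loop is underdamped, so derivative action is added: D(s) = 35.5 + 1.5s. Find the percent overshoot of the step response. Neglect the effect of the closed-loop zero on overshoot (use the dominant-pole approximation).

Forward path: (35.5 + 1.5s)·1.4/(s(s+2.6)). The closed-loop characteristic equation is s² + (2.6 + 1.4·1.5)s + 1.4·35.5 = 0.
That is s² + 4.7s + 49.7 = 0, so ω_n = 7.05 rad/s and ζ = 4.7/(2·7.05) = 0.3333.
%OS = 100·exp(−πζ/√(1−ζ²)) = 32.9%.

32.9%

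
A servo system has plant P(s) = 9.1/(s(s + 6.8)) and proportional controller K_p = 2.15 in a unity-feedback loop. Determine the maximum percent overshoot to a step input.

The closed-loop denominator s² + 6.8s + 19.56 gives ω_n = √19.56 = 4.423 and ζ = 6.8/(2ω_n) = 0.7687.
%OS = 100·exp(−πζ/√(1−ζ²)) = 100·exp(−π·0.7687/√0.4091) = 2.29%.

2.29%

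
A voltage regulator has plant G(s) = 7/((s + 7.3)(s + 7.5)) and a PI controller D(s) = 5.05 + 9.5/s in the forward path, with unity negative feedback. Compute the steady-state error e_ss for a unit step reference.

The open loop D(s)G(s) has a pole at the origin (type 1), so the static position error constant is infinite and e_ss = 1/(1+∞) = 0.

0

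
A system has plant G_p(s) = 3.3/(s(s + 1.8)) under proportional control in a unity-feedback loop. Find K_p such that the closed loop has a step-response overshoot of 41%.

K_p = 3.29

From %OS = 100·exp(−πζ/√(1−ζ²)) = 41%, ζ = −ln(0.41)/√(π²+ln²(0.41)) = 0.273.
Characteristic equation s² + 1.8s + 3.3K_p = 0 gives ζ = 1.8/(2√(3.3K_p)).
Setting ζ = 0.273: √(3.3K_p) = 1.8/(2·0.273) = 3.296, so K_p = 10.87/3.3 = 3.29.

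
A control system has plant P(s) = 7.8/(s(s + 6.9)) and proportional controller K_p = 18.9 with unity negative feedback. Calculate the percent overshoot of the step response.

39.4%

Closed-loop characteristic equation: s² + 6.9s + 147.4 = 0, so ω_n = 12.14 rad/s and ζ = 6.9/(2·12.14) = 0.2841.
%OS = 100·exp(−πζ/√(1−ζ²)) = 100·exp(−π·0.2841/√0.9193) = 39.4%.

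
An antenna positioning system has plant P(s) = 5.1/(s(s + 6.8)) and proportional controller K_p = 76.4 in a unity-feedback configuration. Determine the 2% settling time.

From 1 + K_pP(s) = 0: s² + 6.8s + 389.6 = 0 ⇒ ω_n = 19.74, ζ = 0.1722.
2% settling time T_s ≈ 4/(ζω_n) = 4/3.4 = 1.18 s.

T_s ≈ 1.18 s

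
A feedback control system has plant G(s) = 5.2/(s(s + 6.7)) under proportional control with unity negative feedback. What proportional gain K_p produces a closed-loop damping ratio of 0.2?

K_p = 54

Closed-loop characteristic equation: s² + 6.7s + K_p·5.2 = 0.
So ω_n = √(5.2K_p) and 2ζω_n = 6.7, giving ζ = 6.7/(2√(5.2K_p)).
Setting ζ = 0.2: √(5.2K_p) = 6.7/(2·0.2) = 16.75, so K_p = 280.6/5.2 = 54.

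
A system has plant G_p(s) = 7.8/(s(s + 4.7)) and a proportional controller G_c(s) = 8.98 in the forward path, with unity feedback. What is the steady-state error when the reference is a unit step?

The open loop G_c(s)G_p(s) has a pole at the origin (type 1), so the static position error constant is infinite and e_ss = 1/(1+∞) = 0.

0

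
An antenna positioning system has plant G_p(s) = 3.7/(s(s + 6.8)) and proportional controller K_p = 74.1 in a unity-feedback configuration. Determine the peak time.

T_p = 0.194 s

Closed-loop characteristic equation: s² + 6.8s + 274.2 = 0, so ω_n = 16.56 rad/s and ζ = 6.8/(2·16.56) = 0.2053.
Damped frequency ω_d = ω_n√(1−ζ²) = 16.21 rad/s, so peak time T_p = π/ω_d = 0.194 s.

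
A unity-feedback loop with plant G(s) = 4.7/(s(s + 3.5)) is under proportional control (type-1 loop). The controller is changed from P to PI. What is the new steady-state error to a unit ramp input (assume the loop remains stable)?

0

The integrator raises the loop to type 2, so K_v → ∞ and e_ss to a ramp is zero.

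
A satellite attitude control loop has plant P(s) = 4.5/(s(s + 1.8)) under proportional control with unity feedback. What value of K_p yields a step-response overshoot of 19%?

From %OS = 100·exp(−πζ/√(1−ζ²)) = 19%, ζ = −ln(0.19)/√(π²+ln²(0.19)) = 0.4673.
Characteristic equation s² + 1.8s + 4.5K_p = 0 gives ζ = 1.8/(2√(4.5K_p)).
Setting ζ = 0.4673: √(4.5K_p) = 1.8/(2·0.4673) = 1.926, so K_p = 3.709/4.5 = 0.824.

K_p = 0.824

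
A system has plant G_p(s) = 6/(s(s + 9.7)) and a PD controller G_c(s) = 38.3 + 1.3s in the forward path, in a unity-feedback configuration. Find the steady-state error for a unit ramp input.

The loop has one pole at the origin (type 1). Velocity error constant K_v = lim_{s→0} s·G_c(s)G_p(s) = 38.3·6/9.7 = 23.69.
Steady-state error to a unit ramp: e_ss = 1/K_v = 0.0422.

0.0422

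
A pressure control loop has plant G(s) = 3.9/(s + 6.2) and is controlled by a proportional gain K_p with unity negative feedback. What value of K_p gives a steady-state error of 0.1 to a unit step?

The loop is type 0, so e_ss(step) = 1/(1 + K_pos) with K_pos = K_p·G(0).
G(0) = 0.629. Require 1/(1 + K_p·0.629) = 0.1, so 1 + 0.629·K_p = 10.
K_p = (10 − 1)/0.629 = 14.3.

K_p = 14.3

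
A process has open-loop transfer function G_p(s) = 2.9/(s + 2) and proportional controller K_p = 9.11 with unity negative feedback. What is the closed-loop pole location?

Closed-loop transfer function: T(s) = K_p·G_p(s)/(1 + K_p·G_p(s)) = 26.42/(s + 2 + 26.42) = 26.42/(s + 28.42).
The closed-loop pole is at s = −28.42.

s = -28.42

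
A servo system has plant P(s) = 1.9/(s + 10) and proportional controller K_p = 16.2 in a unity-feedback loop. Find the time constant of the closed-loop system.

τ = 0.0245 s

Closed-loop transfer function: T(s) = K_p·P(s)/(1 + K_p·P(s)) = 30.78/(s + 10 + 30.78) = 30.78/(s + 40.78).
Time constant τ = 1/40.78 = 0.0245 s.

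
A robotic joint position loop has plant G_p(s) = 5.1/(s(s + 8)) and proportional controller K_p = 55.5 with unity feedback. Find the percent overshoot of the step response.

Closed-loop characteristic equation: s² + 8s + 283 = 0, so ω_n = 16.82 rad/s and ζ = 8/(2·16.82) = 0.2378.
%OS = 100·exp(−πζ/√(1−ζ²)) = 100·exp(−π·0.2378/√0.9435) = 46.3%.

46.3%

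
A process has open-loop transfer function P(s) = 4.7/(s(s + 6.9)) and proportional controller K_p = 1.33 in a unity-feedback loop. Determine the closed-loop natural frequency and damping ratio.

The closed-loop denominator is s(s+6.9) + 1.33·4.7 = s² + 6.9s + 6.251.
Matching s² + 2ζω_n s + ω_n²: ω_n = √6.251 = 2.5 rad/s and 2ζω_n = 6.9, so ζ = 6.9/(2·2.5) = 1.38.

ω_n = 2.5 rad/s, ζ = 1.38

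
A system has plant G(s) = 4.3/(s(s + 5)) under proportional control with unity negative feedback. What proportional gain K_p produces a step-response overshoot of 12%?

From %OS = 100·exp(−πζ/√(1−ζ²)) = 12%, ζ = −ln(0.12)/√(π²+ln²(0.12)) = 0.5594.
Characteristic equation s² + 5s + 4.3K_p = 0 gives ζ = 5/(2√(4.3K_p)).
Setting ζ = 0.5594: √(4.3K_p) = 5/(2·0.5594) = 4.469, so K_p = 19.97/4.3 = 4.64.

K_p = 4.64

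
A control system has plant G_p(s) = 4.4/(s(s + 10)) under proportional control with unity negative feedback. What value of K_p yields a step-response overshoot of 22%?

From %OS = 100·exp(−πζ/√(1−ζ²)) = 22%, ζ = −ln(0.22)/√(π²+ln²(0.22)) = 0.4342.
Characteristic equation s² + 10s + 4.4K_p = 0 gives ζ = 10/(2√(4.4K_p)).
Setting ζ = 0.4342: √(4.4K_p) = 10/(2·0.4342) = 11.52, so K_p = 132.6/4.4 = 30.1.

K_p = 30.1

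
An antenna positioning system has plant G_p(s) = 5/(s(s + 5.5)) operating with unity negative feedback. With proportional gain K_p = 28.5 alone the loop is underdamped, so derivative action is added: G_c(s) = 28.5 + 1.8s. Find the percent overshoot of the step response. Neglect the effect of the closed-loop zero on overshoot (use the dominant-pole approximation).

9.06%

Forward path: (28.5 + 1.8s)·5/(s(s+5.5)). The closed-loop characteristic equation is s² + (5.5 + 5·1.8)s + 5·28.5 = 0.
That is s² + 14.5s + 142.5 = 0, so ω_n = 11.94 rad/s and ζ = 14.5/(2·11.94) = 0.6073.
%OS = 100·exp(−πζ/√(1−ζ²)) = 9.06%.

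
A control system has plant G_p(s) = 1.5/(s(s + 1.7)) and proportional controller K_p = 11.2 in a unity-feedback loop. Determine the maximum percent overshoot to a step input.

51.4%

From 1 + K_pG_p(s) = 0: s² + 1.7s + 16.8 = 0 ⇒ ω_n = 4.099, ζ = 0.2074.
%OS = 100·exp(−πζ/√(1−ζ²)) = 100·exp(−π·0.2074/√0.957) = 51.4%.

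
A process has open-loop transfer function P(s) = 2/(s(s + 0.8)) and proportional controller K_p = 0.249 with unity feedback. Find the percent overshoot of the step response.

11.5%

Closed-loop characteristic equation: s² + 0.8s + 0.498 = 0, so ω_n = 0.7057 rad/s and ζ = 0.8/(2·0.7057) = 0.5668.
%OS = 100·exp(−πζ/√(1−ζ²)) = 100·exp(−π·0.5668/√0.6787) = 11.5%.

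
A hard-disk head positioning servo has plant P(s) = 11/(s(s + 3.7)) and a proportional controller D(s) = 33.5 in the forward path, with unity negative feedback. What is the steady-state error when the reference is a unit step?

0

The open loop D(s)P(s) has a pole at the origin (type 1), so the static position error constant is infinite and e_ss = 1/(1+∞) = 0.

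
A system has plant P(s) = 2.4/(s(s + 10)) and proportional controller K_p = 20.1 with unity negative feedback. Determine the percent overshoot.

The closed-loop denominator s² + 10s + 48.24 gives ω_n = √48.24 = 6.946 and ζ = 10/(2ω_n) = 0.7199.
%OS = 100·exp(−πζ/√(1−ζ²)) = 100·exp(−π·0.7199/√0.4818) = 3.85%.

3.85%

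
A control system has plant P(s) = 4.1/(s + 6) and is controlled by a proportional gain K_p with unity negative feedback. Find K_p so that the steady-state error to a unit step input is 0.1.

K_p = 13.2

The loop is type 0, so e_ss(step) = 1/(1 + K_pos) with K_pos = K_p·P(0).
P(0) = 0.6833. Require 1/(1 + K_p·0.6833) = 0.1, so 1 + 0.6833·K_p = 10.
K_p = (10 − 1)/0.6833 = 13.2.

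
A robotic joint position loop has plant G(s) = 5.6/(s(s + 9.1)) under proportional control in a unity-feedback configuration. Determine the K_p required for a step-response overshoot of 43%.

From %OS = 100·exp(−πζ/√(1−ζ²)) = 43%, ζ = −ln(0.43)/√(π²+ln²(0.43)) = 0.2594.
Characteristic equation s² + 9.1s + 5.6K_p = 0 gives ζ = 9.1/(2√(5.6K_p)).
Setting ζ = 0.2594: √(5.6K_p) = 9.1/(2·0.2594) = 17.54, so K_p = 307.6/5.6 = 54.9.

K_p = 54.9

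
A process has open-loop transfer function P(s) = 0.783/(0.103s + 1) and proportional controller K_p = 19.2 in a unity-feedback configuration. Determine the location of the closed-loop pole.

s = -155.7

Closed loop: T(s) = K_p·P/(1+K_p·P) = 15.03/(0.103s + 1 + 15.03), with pole at s = −(1 + 15.03)/0.103 = −155.7.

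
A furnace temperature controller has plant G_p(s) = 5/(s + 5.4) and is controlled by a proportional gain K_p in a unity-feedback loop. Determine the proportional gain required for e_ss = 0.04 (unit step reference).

The loop is type 0, so e_ss(step) = 1/(1 + K_pos) with K_pos = K_p·G_p(0).
G_p(0) = 0.9259. Require 1/(1 + K_p·0.9259) = 0.04, so 1 + 0.9259·K_p = 25.
K_p = (25 − 1)/0.9259 = 25.9.

K_p = 25.9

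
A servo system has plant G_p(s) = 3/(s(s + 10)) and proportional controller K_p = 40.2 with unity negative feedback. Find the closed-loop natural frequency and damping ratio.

ω_n = 11 rad/s, ζ = 0.455

1 + K_p·G_p(s) = 0 gives s² + 10s + 120.6 = 0.
So ω_n² = 120.6 ⇒ ω_n = 10.98 rad/s, and ζ = 10/(2ω_n) = 0.455.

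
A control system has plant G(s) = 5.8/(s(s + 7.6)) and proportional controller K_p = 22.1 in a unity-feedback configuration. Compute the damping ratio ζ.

1 + K_p·G(s) = 0 gives s² + 7.6s + 128.2 = 0.
Matching s² + 2ζω_n s + ω_n²: ω_n = √128.2 = 11.32 rad/s and 2ζω_n = 7.6, so ζ = 7.6/(2·11.32) = 0.336.

ζ = 0.336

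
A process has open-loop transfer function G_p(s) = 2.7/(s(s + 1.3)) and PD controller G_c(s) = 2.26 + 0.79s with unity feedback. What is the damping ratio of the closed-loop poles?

ζ = 0.695

Forward path: (2.26 + 0.79s)·2.7/(s(s+1.3)). The closed-loop characteristic equation is s² + (1.3 + 2.7·0.79)s + 2.7·2.26 = 0.
That is s² + 3.433s + 6.102 = 0, so ω_n = 2.47 rad/s and ζ = 3.433/(2·2.47) = 0.6949.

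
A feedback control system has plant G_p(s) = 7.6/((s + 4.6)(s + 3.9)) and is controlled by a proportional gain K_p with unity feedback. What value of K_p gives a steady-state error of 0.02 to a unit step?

K_p = 116

For a type-0 loop with proportional control, e_ss = 1/(1 + K_p·G_p(0)).
G_p(0) = 0.4236. Require 1/(1 + K_p·0.4236) = 0.02, so 1 + 0.4236·K_p = 50.
K_p = (50 − 1)/0.4236 = 116.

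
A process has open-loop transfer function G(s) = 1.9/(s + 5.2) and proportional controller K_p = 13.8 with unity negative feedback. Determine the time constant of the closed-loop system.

Closed-loop transfer function: T(s) = K_p·G(s)/(1 + K_p·G(s)) = 26.22/(s + 5.2 + 26.22) = 26.22/(s + 31.42).
Time constant τ = 1/31.42 = 0.0318 s.

τ = 0.0318 s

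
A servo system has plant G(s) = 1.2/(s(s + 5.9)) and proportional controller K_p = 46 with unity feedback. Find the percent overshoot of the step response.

From 1 + K_pG(s) = 0: s² + 5.9s + 55.2 = 0 ⇒ ω_n = 7.43, ζ = 0.3971.
%OS = 100·exp(−πζ/√(1−ζ²)) = 100·exp(−π·0.3971/√0.8423) = 25.7%.

25.7%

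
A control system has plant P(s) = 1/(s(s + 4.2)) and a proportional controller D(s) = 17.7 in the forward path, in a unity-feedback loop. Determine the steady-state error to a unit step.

The open loop D(s)P(s) has a pole at the origin (type 1), so the static position error constant is infinite and e_ss = 1/(1+∞) = 0.

0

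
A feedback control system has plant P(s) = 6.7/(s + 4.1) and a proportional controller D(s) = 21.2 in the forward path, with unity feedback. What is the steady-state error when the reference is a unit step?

The loop is type 0. Static position error constant K_pos = D(0)·P(0) = 21.2·1.634 = 34.64.
Steady-state error to a unit step: e_ss = 1/(1+K_pos) = 1/35.64 = 0.0281.

0.0281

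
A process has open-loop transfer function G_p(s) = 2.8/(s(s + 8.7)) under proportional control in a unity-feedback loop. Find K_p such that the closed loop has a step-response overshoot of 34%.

K_p = 64.1

From %OS = 100·exp(−πζ/√(1−ζ²)) = 34%, ζ = −ln(0.34)/√(π²+ln²(0.34)) = 0.3248.
Characteristic equation s² + 8.7s + 2.8K_p = 0 gives ζ = 8.7/(2√(2.8K_p)).
Setting ζ = 0.3248: √(2.8K_p) = 8.7/(2·0.3248) = 13.39, so K_p = 179.4/2.8 = 64.1.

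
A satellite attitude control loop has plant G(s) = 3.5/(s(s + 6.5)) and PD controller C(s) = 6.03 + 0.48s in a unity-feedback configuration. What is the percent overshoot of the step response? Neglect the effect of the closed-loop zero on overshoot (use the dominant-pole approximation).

Forward path: (6.03 + 0.48s)·3.5/(s(s+6.5)). The closed-loop characteristic equation is s² + (6.5 + 3.5·0.48)s + 3.5·6.03 = 0.
That is s² + 8.18s + 21.11 = 0, so ω_n = 4.594 rad/s and ζ = 8.18/(2·4.594) = 0.8903.
%OS = 100·exp(−πζ/√(1−ζ²)) = 0.215%.

0.215%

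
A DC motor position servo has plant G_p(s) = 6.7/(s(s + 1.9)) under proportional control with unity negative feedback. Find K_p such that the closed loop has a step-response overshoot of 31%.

From %OS = 100·exp(−πζ/√(1−ζ²)) = 31%, ζ = −ln(0.31)/√(π²+ln²(0.31)) = 0.3493.
Characteristic equation s² + 1.9s + 6.7K_p = 0 gives ζ = 1.9/(2√(6.7K_p)).
Setting ζ = 0.3493: √(6.7K_p) = 1.9/(2·0.3493) = 2.72, so K_p = 7.396/6.7 = 1.1.

K_p = 1.1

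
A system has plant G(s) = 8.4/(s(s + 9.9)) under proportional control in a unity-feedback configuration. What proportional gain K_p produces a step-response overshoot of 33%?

K_p = 26.3

From %OS = 100·exp(−πζ/√(1−ζ²)) = 33%, ζ = −ln(0.33)/√(π²+ln²(0.33)) = 0.3328.
Characteristic equation s² + 9.9s + 8.4K_p = 0 gives ζ = 9.9/(2√(8.4K_p)).
Setting ζ = 0.3328: √(8.4K_p) = 9.9/(2·0.3328) = 14.87, so K_p = 221.3/8.4 = 26.3.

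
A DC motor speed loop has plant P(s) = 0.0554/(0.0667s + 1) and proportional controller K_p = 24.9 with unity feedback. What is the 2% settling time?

T_s ≈ 0.112 s

Closed loop: T(s) = K_p·P/(1+K_p·P) = 1.379/(0.0667s + 1 + 1.379), with pole at s = −(1 + 1.379)/0.0667 = −35.67.
τ = 1/35.67 = 0.02803 s, so 2% settling time ≈ 4τ = 0.112 s.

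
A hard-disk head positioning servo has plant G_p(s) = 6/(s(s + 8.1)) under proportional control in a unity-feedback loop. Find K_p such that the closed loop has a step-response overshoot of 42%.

K_p = 38.6

From %OS = 100·exp(−πζ/√(1−ζ²)) = 42%, ζ = −ln(0.42)/√(π²+ln²(0.42)) = 0.2662.
Characteristic equation s² + 8.1s + 6K_p = 0 gives ζ = 8.1/(2√(6K_p)).
Setting ζ = 0.2662: √(6K_p) = 8.1/(2·0.2662) = 15.22, so K_p = 231.5/6 = 38.6.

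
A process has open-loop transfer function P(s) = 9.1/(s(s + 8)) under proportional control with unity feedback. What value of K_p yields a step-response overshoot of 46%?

From %OS = 100·exp(−πζ/√(1−ζ²)) = 46%, ζ = −ln(0.46)/√(π²+ln²(0.46)) = 0.24.
Characteristic equation s² + 8s + 9.1K_p = 0 gives ζ = 8/(2√(9.1K_p)).
Setting ζ = 0.24: √(9.1K_p) = 8/(2·0.24) = 16.67, so K_p = 277.9/9.1 = 30.5.

K_p = 30.5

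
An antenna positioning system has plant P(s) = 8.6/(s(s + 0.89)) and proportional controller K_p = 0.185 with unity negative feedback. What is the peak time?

T_p = 2.66 s

The closed-loop denominator s² + 0.89s + 1.591 gives ω_n = √1.591 = 1.261 and ζ = 0.89/(2ω_n) = 0.3528.
Damped frequency ω_d = ω_n√(1−ζ²) = 1.18 rad/s, so peak time T_p = π/ω_d = 2.66 s.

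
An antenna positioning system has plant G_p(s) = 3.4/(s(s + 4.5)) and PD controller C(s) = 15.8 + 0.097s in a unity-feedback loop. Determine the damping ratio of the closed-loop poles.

Forward path: (15.8 + 0.097s)·3.4/(s(s+4.5)). The closed-loop characteristic equation is s² + (4.5 + 3.4·0.097)s + 3.4·15.8 = 0.
That is s² + 4.83s + 53.72 = 0, so ω_n = 7.329 rad/s and ζ = 4.83/(2·7.329) = 0.3295.

ζ = 0.329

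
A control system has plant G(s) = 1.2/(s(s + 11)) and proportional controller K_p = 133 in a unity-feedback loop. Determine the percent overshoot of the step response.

Closed-loop characteristic equation: s² + 11s + 159.6 = 0, so ω_n = 12.63 rad/s and ζ = 11/(2·12.63) = 0.4354.
%OS = 100·exp(−πζ/√(1−ζ²)) = 100·exp(−π·0.4354/√0.8105) = 21.9%.

21.9%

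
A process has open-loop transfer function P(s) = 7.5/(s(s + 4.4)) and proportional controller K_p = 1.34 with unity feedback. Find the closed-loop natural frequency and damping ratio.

ω_n = 3.17 rad/s, ζ = 0.694

With unity feedback the closed-loop characteristic equation is s² + 4.4s + 1.34·7.5 = s² + 4.4s + 10.05 = 0.
So ω_n² = 10.05 ⇒ ω_n = 3.17 rad/s, and ζ = 4.4/(2ω_n) = 0.694.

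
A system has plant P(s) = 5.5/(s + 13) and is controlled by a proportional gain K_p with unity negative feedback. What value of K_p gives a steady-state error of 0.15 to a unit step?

K_p = 13.4

For a type-0 loop with proportional control, e_ss = 1/(1 + K_p·P(0)).
P(0) = 0.4231. Require 1/(1 + K_p·0.4231) = 0.15, so 1 + 0.4231·K_p = 6.667.
K_p = (6.667 − 1)/0.4231 = 13.4.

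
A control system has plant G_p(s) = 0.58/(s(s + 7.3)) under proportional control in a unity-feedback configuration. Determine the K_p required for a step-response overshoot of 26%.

K_p = 148

From %OS = 100·exp(−πζ/√(1−ζ²)) = 26%, ζ = −ln(0.26)/√(π²+ln²(0.26)) = 0.3941.
Characteristic equation s² + 7.3s + 0.58K_p = 0 gives ζ = 7.3/(2√(0.58K_p)).
Setting ζ = 0.3941: √(0.58K_p) = 7.3/(2·0.3941) = 9.262, so K_p = 85.78/0.58 = 148.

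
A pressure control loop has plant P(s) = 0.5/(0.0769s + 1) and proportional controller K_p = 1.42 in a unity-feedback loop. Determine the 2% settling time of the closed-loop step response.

Closed loop: T(s) = K_p·P/(1+K_p·P) = 0.71/(0.0769s + 1 + 0.71), with pole at s = −(1 + 0.71)/0.0769 = −22.24.
τ = 1/22.24 = 0.04497 s, so 2% settling time ≈ 4τ = 0.18 s.

T_s ≈ 0.18 s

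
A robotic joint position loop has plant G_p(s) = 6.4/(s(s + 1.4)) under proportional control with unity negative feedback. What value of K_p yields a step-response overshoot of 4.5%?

K_p = 0.155

From %OS = 100·exp(−πζ/√(1−ζ²)) = 4.5%, ζ = −ln(0.045)/√(π²+ln²(0.045)) = 0.7025.
Characteristic equation s² + 1.4s + 6.4K_p = 0 gives ζ = 1.4/(2√(6.4K_p)).
Setting ζ = 0.7025: √(6.4K_p) = 1.4/(2·0.7025) = 0.9964, so K_p = 0.9929/6.4 = 0.155.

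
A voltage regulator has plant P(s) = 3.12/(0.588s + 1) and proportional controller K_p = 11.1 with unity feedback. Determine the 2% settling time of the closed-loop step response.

T_s ≈ 0.066 s

Closed loop: T(s) = K_p·P/(1+K_p·P) = 34.63/(0.588s + 1 + 34.63), with pole at s = −(1 + 34.63)/0.588 = −60.6.
τ = 1/60.6 = 0.0165 s, so 2% settling time ≈ 4τ = 0.066 s.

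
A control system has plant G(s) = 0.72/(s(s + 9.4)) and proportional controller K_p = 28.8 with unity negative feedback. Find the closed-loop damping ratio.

ζ = 1.03

1 + K_p·G(s) = 0 gives s² + 9.4s + 20.74 = 0.
Matching s² + 2ζω_n s + ω_n²: ω_n = √20.74 = 4.554 rad/s and 2ζω_n = 9.4, so ζ = 9.4/(2·4.554) = 1.03.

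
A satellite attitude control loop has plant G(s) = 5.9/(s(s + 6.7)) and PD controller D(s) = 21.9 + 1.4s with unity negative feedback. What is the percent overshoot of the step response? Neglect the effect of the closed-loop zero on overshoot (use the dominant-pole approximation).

6.42%

Forward path: (21.9 + 1.4s)·5.9/(s(s+6.7)). The closed-loop characteristic equation is s² + (6.7 + 5.9·1.4)s + 5.9·21.9 = 0.
That is s² + 14.96s + 129.2 = 0, so ω_n = 11.37 rad/s and ζ = 14.96/(2·11.37) = 0.658.
%OS = 100·exp(−πζ/√(1−ζ²)) = 6.42%.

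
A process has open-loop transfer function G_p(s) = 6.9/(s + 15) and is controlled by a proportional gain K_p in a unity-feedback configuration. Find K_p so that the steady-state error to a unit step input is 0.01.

Steady-state error for a unit step on this type-0 loop is 1/(1 + K_p·G_p(0)).
G_p(0) = 0.46. Require 1/(1 + K_p·0.46) = 0.01, so 1 + 0.46·K_p = 100.
K_p = (100 − 1)/0.46 = 215.

K_p = 215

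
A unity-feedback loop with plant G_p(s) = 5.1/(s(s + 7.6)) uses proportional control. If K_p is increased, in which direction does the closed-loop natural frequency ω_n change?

ω_n = √(5.1·K_p), which grows with K_p.

increase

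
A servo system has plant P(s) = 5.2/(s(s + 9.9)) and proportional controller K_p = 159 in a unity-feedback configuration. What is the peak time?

T_p = 0.111 s

From 1 + K_pP(s) = 0: s² + 9.9s + 826.8 = 0 ⇒ ω_n = 28.75, ζ = 0.1721.
Damped frequency ω_d = ω_n√(1−ζ²) = 28.32 rad/s, so peak time T_p = π/ω_d = 0.111 s.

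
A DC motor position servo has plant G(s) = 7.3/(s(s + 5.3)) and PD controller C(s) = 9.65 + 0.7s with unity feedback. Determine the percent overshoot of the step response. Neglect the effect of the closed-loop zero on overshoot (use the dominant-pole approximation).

Forward path: (9.65 + 0.7s)·7.3/(s(s+5.3)). The closed-loop characteristic equation is s² + (5.3 + 7.3·0.7)s + 7.3·9.65 = 0.
That is s² + 10.41s + 70.45 = 0, so ω_n = 8.393 rad/s and ζ = 10.41/(2·8.393) = 0.6201.
%OS = 100·exp(−πζ/√(1−ζ²)) = 8.35%.

8.35%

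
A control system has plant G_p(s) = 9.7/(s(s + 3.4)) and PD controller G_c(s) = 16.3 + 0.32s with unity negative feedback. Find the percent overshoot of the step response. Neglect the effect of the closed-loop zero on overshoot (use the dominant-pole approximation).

43.1%

Forward path: (16.3 + 0.32s)·9.7/(s(s+3.4)). The closed-loop characteristic equation is s² + (3.4 + 9.7·0.32)s + 9.7·16.3 = 0.
That is s² + 6.504s + 158.1 = 0, so ω_n = 12.57 rad/s and ζ = 6.504/(2·12.57) = 0.2586.
%OS = 100·exp(−πζ/√(1−ζ²)) = 43.1%.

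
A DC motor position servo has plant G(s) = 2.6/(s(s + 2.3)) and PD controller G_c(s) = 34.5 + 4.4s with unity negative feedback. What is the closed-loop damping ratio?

Forward path: (34.5 + 4.4s)·2.6/(s(s+2.3)). The closed-loop characteristic equation is s² + (2.3 + 2.6·4.4)s + 2.6·34.5 = 0.
That is s² + 13.74s + 89.7 = 0, so ω_n = 9.471 rad/s and ζ = 13.74/(2·9.471) = 0.7254.

ζ = 0.725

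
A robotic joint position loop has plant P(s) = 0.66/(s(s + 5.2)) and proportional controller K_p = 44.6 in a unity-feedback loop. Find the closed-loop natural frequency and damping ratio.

ω_n = 5.43 rad/s, ζ = 0.479

The closed-loop denominator is s(s+5.2) + 44.6·0.66 = s² + 5.2s + 29.44.
Matching s² + 2ζω_n s + ω_n²: ω_n = √29.44 = 5.425 rad/s and 2ζω_n = 5.2, so ζ = 5.2/(2·5.425) = 0.479.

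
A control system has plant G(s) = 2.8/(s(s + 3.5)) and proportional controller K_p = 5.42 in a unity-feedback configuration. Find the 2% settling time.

T_s ≈ 2.29 s

The closed-loop denominator s² + 3.5s + 15.18 gives ω_n = √15.18 = 3.896 and ζ = 3.5/(2ω_n) = 0.4492.
2% settling time T_s ≈ 4/(ζω_n) = 4/1.75 = 2.29 s.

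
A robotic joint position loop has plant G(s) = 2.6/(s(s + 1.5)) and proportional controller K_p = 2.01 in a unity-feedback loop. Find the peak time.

T_p = 1.45 s

The closed-loop denominator s² + 1.5s + 5.226 gives ω_n = √5.226 = 2.286 and ζ = 1.5/(2ω_n) = 0.3281.
Damped frequency ω_d = ω_n√(1−ζ²) = 2.16 rad/s, so peak time T_p = π/ω_d = 1.45 s.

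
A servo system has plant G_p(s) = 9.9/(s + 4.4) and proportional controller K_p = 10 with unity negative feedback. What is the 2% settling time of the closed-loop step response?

Closed-loop transfer function: T(s) = K_p·G_p(s)/(1 + K_p·G_p(s)) = 99/(s + 4.4 + 99) = 99/(s + 103.4).
Time constant τ = 1/103.4 = 0.009671 s, so the 2% settling time is about 4τ = 0.0387 s.

T_s ≈ 0.0387 s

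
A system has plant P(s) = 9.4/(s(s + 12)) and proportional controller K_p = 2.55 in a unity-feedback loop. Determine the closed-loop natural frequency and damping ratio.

With unity feedback the closed-loop characteristic equation is s² + 12s + 2.55·9.4 = s² + 12s + 23.97 = 0.
So ω_n² = 23.97 ⇒ ω_n = 4.896 rad/s, and ζ = 12/(2ω_n) = 1.23.

ω_n = 4.9 rad/s, ζ = 1.23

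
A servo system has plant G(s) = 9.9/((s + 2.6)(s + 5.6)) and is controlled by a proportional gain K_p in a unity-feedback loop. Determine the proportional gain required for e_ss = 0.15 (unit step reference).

K_p = 8.33

Steady-state error for a unit step on this type-0 loop is 1/(1 + K_p·G(0)).
G(0) = 0.6799. Require 1/(1 + K_p·0.6799) = 0.15, so 1 + 0.6799·K_p = 6.667.
K_p = (6.667 − 1)/0.6799 = 8.33.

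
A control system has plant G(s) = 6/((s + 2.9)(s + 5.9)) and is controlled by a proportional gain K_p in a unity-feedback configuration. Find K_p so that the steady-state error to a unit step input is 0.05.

Steady-state error for a unit step on this type-0 loop is 1/(1 + K_p·G(0)).
G(0) = 0.3507. Require 1/(1 + K_p·0.3507) = 0.05, so 1 + 0.3507·K_p = 20.
K_p = (20 − 1)/0.3507 = 54.2.

K_p = 54.2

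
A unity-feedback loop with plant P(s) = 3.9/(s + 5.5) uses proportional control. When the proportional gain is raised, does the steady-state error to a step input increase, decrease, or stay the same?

e_ss = 1/(1 + K_p·P(0)); a larger K_p raises the denominator, so e_ss decreases.

decrease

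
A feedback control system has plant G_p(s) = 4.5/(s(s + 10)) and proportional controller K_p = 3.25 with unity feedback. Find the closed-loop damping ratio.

ζ = 1.31

With unity feedback the closed-loop characteristic equation is s² + 10s + 3.25·4.5 = s² + 10s + 14.62 = 0.
So ω_n² = 14.62 ⇒ ω_n = 3.824 rad/s, and ζ = 10/(2ω_n) = 1.31.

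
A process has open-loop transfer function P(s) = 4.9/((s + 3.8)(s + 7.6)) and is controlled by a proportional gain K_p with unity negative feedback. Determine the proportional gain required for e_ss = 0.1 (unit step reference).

K_p = 53

For a type-0 loop with proportional control, e_ss = 1/(1 + K_p·P(0)).
P(0) = 0.1697. Require 1/(1 + K_p·0.1697) = 0.1, so 1 + 0.1697·K_p = 10.
K_p = (10 − 1)/0.1697 = 53.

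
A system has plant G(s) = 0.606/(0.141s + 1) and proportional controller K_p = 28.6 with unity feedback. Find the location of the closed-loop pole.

s = -130

Closed loop: T(s) = K_p·G/(1+K_p·G) = 17.33/(0.141s + 1 + 17.33), with pole at s = −(1 + 17.33)/0.141 = −130.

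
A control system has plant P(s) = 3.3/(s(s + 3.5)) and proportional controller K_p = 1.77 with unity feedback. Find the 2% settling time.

The closed-loop denominator s² + 3.5s + 5.841 gives ω_n = √5.841 = 2.417 and ζ = 3.5/(2ω_n) = 0.7241.
2% settling time T_s ≈ 4/(ζω_n) = 4/1.75 = 2.29 s.

T_s ≈ 2.29 s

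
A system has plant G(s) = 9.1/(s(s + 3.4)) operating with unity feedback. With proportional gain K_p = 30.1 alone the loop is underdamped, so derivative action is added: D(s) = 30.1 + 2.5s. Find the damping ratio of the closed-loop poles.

ζ = 0.79

Forward path: (30.1 + 2.5s)·9.1/(s(s+3.4)). The closed-loop characteristic equation is s² + (3.4 + 9.1·2.5)s + 9.1·30.1 = 0.
That is s² + 26.15s + 273.9 = 0, so ω_n = 16.55 rad/s and ζ = 26.15/(2·16.55) = 0.79.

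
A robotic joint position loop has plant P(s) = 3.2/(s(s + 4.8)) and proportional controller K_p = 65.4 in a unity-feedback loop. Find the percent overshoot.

58.9%

From 1 + K_pP(s) = 0: s² + 4.8s + 209.3 = 0 ⇒ ω_n = 14.47, ζ = 0.1659.
%OS = 100·exp(−πζ/√(1−ζ²)) = 100·exp(−π·0.1659/√0.9725) = 58.9%.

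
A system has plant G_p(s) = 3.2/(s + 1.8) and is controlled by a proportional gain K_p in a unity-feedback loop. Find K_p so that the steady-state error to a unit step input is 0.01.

K_p = 55.7

For a type-0 loop with proportional control, e_ss = 1/(1 + K_p·G_p(0)).
G_p(0) = 1.778. Require 1/(1 + K_p·1.778) = 0.01, so 1 + 1.778·K_p = 100.
K_p = (100 − 1)/1.778 = 55.7.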